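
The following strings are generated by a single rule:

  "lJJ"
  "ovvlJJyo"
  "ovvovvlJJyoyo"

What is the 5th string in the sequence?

Every step adds ovv to the front and yo to the end of the previous string.
From ovvovvlJJyoyo, 2 further steps: ovvovvlJJyoyo → ovvovvovvlJJyoyoyo → (answer).

ovvovvovvovvlJJyoyoyoyo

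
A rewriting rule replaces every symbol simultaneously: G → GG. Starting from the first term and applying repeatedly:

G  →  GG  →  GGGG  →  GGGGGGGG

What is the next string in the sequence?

Apply φ to GGGGGGGG symbol by symbol: G→GG, G→GG, G→GG, G→GG, G→GG, G→GG, G→GG, G→GG; joined: GG GG GG GG GG GG GG GG.

GGGGGGGGGGGGGGGG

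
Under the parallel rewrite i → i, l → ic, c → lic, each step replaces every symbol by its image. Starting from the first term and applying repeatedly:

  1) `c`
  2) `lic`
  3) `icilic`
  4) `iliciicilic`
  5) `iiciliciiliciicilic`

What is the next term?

iiliciiciliciiiciliciiliciicilic

φ(iiciliciiliciicilic) expands symbol-by-symbol to i i lic i ic i lic i i ic i lic i i lic i ic i lic; joining the 19 pieces gives the next term.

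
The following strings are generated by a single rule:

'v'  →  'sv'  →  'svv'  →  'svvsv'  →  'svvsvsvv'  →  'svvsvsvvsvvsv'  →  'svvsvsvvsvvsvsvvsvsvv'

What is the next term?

svvsvsvvsvvsvsvvsvsvvsvvsvsvvsvvsv

From term 3 onward, concatenate the last term with the second-to-last: sv·v = svv, svv·sv = svvsv, …
Continuing: svvsvsvvsvvsvsvvsvsvv · svvsvsvvsvvsv gives term 8.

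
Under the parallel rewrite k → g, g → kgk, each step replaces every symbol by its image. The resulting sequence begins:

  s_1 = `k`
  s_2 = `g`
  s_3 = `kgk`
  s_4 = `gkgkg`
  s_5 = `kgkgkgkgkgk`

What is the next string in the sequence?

Expanding kgkgkgkgkgk: k→g, g→kgk, k→g, g→kgk, k→g, g→kgk, k→g, g→kgk, k→g, g→kgk, k→g. Concatenated: g kgk g kgk g kgk g kgk g kgk g.

gkgkgkgkgkgkgkgkgkgkg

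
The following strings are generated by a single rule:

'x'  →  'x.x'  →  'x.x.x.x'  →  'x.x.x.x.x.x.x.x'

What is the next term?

x.x.x.x.x.x.x.x.x.x.x.x.x.x.x.x

Every step duplicates the string with '.' between the halves.
One more doubling of x.x.x.x.x.x.x.x gives the answer.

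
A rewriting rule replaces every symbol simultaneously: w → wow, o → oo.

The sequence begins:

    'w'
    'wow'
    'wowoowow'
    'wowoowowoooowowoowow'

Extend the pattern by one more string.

wowoowowoooowowoowowoooooooowowoowowoooowowoowow

φ(wowoowowoooowowoowow) expands symbol-by-symbol to wow oo wow oo oo wow oo wow oo oo oo oo wow oo wow oo oo wow oo wow; joining the 20 pieces gives the next term.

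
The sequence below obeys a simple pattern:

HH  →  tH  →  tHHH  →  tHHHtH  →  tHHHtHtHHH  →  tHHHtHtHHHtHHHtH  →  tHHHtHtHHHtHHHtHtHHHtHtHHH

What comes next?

tHHHtHtHHHtHHHtHtHHHtHtHHHtHHHtHtHHHtHHHtH

Each term (from the third on) is the previous term followed by the one before it: term 3 = tH·HH = tHHH.
So term 8 is tHHHtHtHHHtHHHtHtHHHtHtHHH·tHHHtHtHHHtHHHtH.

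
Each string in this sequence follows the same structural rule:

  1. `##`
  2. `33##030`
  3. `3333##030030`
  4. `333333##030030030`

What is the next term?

Every step adds 33 to the front and 030 to the end of the previous string.
So the next term is 33·333333##030030030·030.

33333333##030030030030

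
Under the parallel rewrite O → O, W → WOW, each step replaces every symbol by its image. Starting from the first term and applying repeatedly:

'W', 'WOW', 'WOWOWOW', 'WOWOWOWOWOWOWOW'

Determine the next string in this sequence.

Applying the rule to each of the 15 symbols of WOWOWOWOWOWOWOW gives the pieces WOW O WOW O WOW O WOW O WOW O WOW O WOW O WOW, which concatenate to the answer.

WOWOWOWOWOWOWOWOWOWOWOWOWOWOWOW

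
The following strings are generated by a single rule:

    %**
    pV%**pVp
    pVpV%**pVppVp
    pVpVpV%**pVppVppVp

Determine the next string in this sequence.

Each term wraps the previous one in pV on the left and pVp on the right.
Applying this once more to pVpVpV%**pVppVppVp:

pVpVpVpV%**pVppVppVppVp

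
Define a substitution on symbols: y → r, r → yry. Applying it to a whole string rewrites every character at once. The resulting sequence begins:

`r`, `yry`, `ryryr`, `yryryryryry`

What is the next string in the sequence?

Apply φ to yryryryryry symbol by symbol: y→r, r→yry, y→r, r→yry, y→r, r→yry, y→r, r→yry, y→r, r→yry, y→r; joined: r yry r yry r yry r yry r yry r.

ryryryryryryryryryryr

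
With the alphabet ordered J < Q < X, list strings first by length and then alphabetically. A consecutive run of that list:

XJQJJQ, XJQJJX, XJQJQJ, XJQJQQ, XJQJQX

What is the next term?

Find the rightmost character of XJQJQX below X, bump it to the next letter, and reset everything to its right to J.

XJQJXJ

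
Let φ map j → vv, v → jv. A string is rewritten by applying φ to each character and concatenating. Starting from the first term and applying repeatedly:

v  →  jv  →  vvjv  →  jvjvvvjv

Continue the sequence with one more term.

vvjvvvjvjvjvvvjv

Rewriting each symbol of jvjvvvjv: j→vv, v→jv, j→vv, v→jv, v→jv, v→jv, j→vv, v→jv, which concatenates to vv jv vv jv jv jv vv jv.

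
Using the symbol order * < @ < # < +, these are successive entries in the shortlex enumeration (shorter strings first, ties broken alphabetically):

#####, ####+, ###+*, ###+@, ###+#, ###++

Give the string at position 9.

Stepping forward 3 times from ###++: ###++ → ##+** → ##+*@, then the target.

##+*#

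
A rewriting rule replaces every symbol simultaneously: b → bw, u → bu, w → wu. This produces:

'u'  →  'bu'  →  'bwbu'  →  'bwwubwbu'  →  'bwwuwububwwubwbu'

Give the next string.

bwwuwubuwububwbubwwuwububwwubwbu

Applying the rule to each of the 16 symbols of bwwuwububwwubwbu gives the pieces bw wu wu bu wu bu bw bu bw wu wu bu bw wu bw bu, which concatenate to the answer.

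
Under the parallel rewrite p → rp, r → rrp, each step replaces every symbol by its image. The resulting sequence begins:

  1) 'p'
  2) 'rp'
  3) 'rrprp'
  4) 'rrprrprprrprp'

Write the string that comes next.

Rewriting the 13 symbols of rrprrprprrprp one by one yields rrp rrp rp rrp rrp rp rrp rp rrp rrp rp rrp rp; concatenated:

rrprrprprrprrprprrprprrprrprprrprp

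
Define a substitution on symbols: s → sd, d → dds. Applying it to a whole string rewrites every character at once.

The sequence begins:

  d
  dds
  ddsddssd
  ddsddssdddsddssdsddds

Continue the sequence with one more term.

ddsddssdddsddssdsdddsddsddssdddsddssdsdddssdddsddsddssd

Replace each of the 21 characters of ddsddssdddsddssdsddds in place — dds dds sd dds dds sd sd dds dds dds sd dds dds sd sd dds sd dds dds dds sd — and concatenate.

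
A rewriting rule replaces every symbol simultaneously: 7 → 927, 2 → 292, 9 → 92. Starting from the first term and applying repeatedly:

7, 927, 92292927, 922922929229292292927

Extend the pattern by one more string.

Replace each of the 21 characters of 922922929229292292927 in place — 92 292 292 92 292 292 92 292 92 292 292 92 292 92 292 292 92 292 92 292 927 — and concatenate.

9229229292292292922929229229292292922922929229292292927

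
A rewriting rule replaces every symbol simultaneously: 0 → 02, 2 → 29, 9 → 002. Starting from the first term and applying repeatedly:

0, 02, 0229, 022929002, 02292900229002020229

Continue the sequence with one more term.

02292900229002020229290020202290229022929002

Applying the rule to each of the 20 symbols of 02292900229002020229 gives the pieces 02 29 29 002 29 002 02 02 29 29 002 02 02 29 02 29 02 29 29 002, which concatenate to the answer.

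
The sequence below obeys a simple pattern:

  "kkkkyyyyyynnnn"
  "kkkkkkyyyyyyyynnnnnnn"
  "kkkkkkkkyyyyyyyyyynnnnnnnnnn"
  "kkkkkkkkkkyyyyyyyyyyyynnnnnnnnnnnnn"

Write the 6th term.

kkkkkkkkkkkkkkyyyyyyyyyyyyyyyynnnnnnnnnnnnnnnnnnn

Reading off run lengths: k runs 4, 6, 8, 10; y runs 6, 8, 10, 12; n runs 4, 7, 10, 13 — each is linear in n, where the shown terms are n = 2, 3, 4, 5.
At n = 7 the blocks have lengths 14, 16, 19.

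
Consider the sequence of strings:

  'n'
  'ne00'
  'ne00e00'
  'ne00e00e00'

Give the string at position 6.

The strings grow by a fixed suffix e00 each time.
From ne00e00e00, 2 further steps: ne00e00e00 → ne00e00e00e00 → (answer).

ne00e00e00e00e00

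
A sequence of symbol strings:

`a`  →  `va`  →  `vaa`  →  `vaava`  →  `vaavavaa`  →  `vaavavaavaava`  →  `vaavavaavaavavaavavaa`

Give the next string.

This is a Fibonacci-style word recurrence s(k) = s(k−1)·s(k−2): e.g. va·a = vaa.
The next term joins vaavavaavaavavaavavaa and vaavavaavaava.

vaavavaavaavavaavavaavaavavaavaava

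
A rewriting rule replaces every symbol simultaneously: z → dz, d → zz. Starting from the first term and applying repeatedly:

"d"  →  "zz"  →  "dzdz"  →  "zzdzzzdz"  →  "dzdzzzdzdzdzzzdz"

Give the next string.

Rewriting the 16 symbols of dzdzzzdzdzdzzzdz one by one yields zz dz zz dz dz dz zz dz zz dz zz dz dz dz zz dz; concatenated:

zzdzzzdzdzdzzzdzzzdzzzdzdzdzzzdz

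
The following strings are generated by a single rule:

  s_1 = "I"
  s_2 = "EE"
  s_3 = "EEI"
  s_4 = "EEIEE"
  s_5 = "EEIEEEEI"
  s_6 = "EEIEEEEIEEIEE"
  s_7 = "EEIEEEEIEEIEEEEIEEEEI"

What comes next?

EEIEEEEIEEIEEEEIEEEEIEEIEEEEIEEIEE

This is a Fibonacci-style word recurrence s(k) = s(k−1)·s(k−2): e.g. EE·I = EEI.
The next term joins EEIEEEEIEEIEEEEIEEEEI and EEIEEEEIEEIEE.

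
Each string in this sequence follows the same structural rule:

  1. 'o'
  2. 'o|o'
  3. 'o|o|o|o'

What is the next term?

s(k+1) = s(k)·|·s(k) — each term doubles the last with '|' between the halves.
Doubling o|o|o|o with '|' between the halves:

o|o|o|o|o|o|o|o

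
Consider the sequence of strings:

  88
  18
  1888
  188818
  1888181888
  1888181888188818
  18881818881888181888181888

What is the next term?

From term 3 onward, concatenate the last term with the second-to-last: 18·88 = 1888, 1888·18 = 188818, …
Continuing: 18881818881888181888181888 · 1888181888188818 gives term 8.

188818188818881818881818881888181888188818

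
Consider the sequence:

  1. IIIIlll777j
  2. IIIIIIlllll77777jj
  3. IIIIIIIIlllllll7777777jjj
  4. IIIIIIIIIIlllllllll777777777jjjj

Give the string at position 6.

Each string has the form I^{2n+2} l^{2n+1} 7^{2n+1} j^{n} (n = 1, 2, …).
Setting n = 6 gives 14, 13, 13, 6 characters in each block.

IIIIIIIIIIIIIIlllllllllllll7777777777777jjjjjj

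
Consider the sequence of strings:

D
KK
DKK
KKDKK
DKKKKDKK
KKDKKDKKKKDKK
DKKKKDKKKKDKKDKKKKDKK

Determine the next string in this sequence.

KKDKKDKKKKDKKDKKKKDKKKKDKKDKKKKDKK

This is a Fibonacci-style word recurrence s(k) = s(k−2)·s(k−1): e.g. D·KK = DKK.
Continuing: KKDKKDKKKKDKK · DKKKKDKKKKDKKDKKKKDKK gives term 8.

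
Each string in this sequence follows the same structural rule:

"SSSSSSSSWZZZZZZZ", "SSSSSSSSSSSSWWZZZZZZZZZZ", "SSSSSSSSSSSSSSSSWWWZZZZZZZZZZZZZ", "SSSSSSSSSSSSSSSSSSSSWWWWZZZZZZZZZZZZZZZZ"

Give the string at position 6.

Each string has the form S^{4n} W^{n-1} Z^{3n+1}, where the shown terms are n = 2, 3, 4, 5.
At n = 7 the blocks have lengths 28, 6, 22.

SSSSSSSSSSSSSSSSSSSSSSSSSSSSWWWWWWZZZZZZZZZZZZZZZZZZZZZZ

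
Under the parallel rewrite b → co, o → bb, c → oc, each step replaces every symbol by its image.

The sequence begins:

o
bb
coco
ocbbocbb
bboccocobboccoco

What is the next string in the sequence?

Rewriting the 16 symbols of bboccocobboccoco one by one yields co co bb oc oc bb oc bb co co bb oc oc bb oc bb; concatenated:

cocobbococbbocbbcocobbococbbocbb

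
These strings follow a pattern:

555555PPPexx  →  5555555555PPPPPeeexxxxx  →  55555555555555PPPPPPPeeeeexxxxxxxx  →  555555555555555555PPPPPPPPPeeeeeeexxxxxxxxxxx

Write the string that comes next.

Each string has the form 5^{4n+2} P^{2n+1} e^{2n-1} x^{3n-1} (n = 1, 2, …).
For the next term, n = 5, so the run lengths are 22, 11, 9, 14.

5555555555555555555555PPPPPPPPPPPeeeeeeeeexxxxxxxxxxxxxx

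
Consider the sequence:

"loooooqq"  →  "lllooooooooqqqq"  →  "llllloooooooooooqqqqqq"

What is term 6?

The n-th term is 2n-1 l's then 3n+2 o's then 2n q's (n = 1, 2, …).
For term 6, n = 6, so the run lengths are 11, 20, 12.

lllllllllllooooooooooooooooooooqqqqqqqqqqqq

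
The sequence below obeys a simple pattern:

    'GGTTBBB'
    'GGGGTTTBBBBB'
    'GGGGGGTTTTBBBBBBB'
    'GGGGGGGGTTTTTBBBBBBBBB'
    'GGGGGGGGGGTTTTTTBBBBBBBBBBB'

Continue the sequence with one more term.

The n-th term is 2n G's then n+1 T's then 2n+1 B's (n = 1, 2, …).
For the next term, n = 6, so the run lengths are 12, 7, 13.

GGGGGGGGGGGGTTTTTTTBBBBBBBBBBBBB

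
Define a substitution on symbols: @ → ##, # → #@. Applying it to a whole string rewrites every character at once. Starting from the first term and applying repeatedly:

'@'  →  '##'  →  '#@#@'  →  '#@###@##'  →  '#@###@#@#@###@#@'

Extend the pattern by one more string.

φ(#@###@#@#@###@#@) expands symbol-by-symbol to #@ ## #@ #@ #@ ## #@ ## #@ ## #@ #@ #@ ## #@ ##; joining the 16 pieces gives the next term.

#@###@#@#@###@###@###@#@#@###@##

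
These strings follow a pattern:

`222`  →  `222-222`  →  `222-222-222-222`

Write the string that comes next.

Each string is two copies of the previous one joined by '-'.
So the next term is two copies of 222-222-222-222 with '-' between the halves.

222-222-222-222-222-222-222-222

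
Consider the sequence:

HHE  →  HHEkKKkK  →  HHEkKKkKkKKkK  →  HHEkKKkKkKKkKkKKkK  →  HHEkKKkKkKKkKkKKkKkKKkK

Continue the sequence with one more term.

HHEkKKkKkKKkKkKKkKkKKkKkKKkK

The strings grow by a fixed suffix kKKkK each time.
So the next term is HHEkKKkKkKKkKkKKkKkKKkK·kKKkK.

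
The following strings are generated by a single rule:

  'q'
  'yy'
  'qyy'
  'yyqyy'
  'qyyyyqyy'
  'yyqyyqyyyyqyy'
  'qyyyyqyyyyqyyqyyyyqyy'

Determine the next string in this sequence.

yyqyyqyyyyqyyqyyyyqyyyyqyyqyyyyqyy

From term 3 onward, concatenate the second-to-last term with the last: q·yy = qyy, yy·qyy = yyqyy, …
Continuing: yyqyyqyyyyqyy · qyyyyqyyyyqyyqyyyyqyy gives term 8.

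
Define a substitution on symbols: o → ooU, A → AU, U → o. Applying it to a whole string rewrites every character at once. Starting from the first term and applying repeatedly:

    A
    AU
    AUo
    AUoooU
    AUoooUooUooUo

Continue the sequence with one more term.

Replace each of the 13 characters of AUoooUooUooUo in place — AU o ooU ooU ooU o ooU ooU o ooU ooU o ooU — and concatenate.

AUoooUooUooUoooUooUoooUooUoooU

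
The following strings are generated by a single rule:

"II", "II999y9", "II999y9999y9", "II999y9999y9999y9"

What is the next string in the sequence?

Each term is the previous one with 999y9 appended.
One more step from II999y9999y9999y9 gives the answer.

II999y9999y9999y9999y9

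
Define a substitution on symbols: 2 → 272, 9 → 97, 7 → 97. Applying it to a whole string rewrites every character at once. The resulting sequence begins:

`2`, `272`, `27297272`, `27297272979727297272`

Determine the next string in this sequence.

φ(27297272979727297272) expands symbol-by-symbol to 272 97 272 97 97 272 97 272 97 97 97 97 272 97 272 97 97 272 97 272; joining the 20 pieces gives the next term.

272972729797272972729797979727297272979727297272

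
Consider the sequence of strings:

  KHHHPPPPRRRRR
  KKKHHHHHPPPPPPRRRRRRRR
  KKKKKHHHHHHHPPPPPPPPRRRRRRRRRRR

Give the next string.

Reading off run lengths: K runs 1, 3, 5; H runs 3, 5, 7; P runs 4, 6, 8; R runs 5, 8, 11 — each is linear in n (n = 1, 2, …).
For the next term, n = 4, so the run lengths are 7, 9, 10, 14.

KKKKKKKHHHHHHHHHPPPPPPPPPPRRRRRRRRRRRRRR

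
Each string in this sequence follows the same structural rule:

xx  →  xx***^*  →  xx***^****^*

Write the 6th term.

xx***^****^****^****^****^*

Each term is the previous one with ***^* appended.
From xx***^****^*, 3 further steps: xx***^****^* → xx***^****^****^* → xx***^****^****^****^* → (answer).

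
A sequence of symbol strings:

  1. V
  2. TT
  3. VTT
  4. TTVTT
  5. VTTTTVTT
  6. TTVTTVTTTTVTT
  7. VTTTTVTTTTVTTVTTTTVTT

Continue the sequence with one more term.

TTVTTVTTTTVTTVTTTTVTTTTVTTVTTTTVTT

This is a Fibonacci-style word recurrence s(k) = s(k−2)·s(k−1): e.g. V·TT = VTT.
So term 8 is TTVTTVTTTTVTT·VTTTTVTTTTVTTVTTTTVTT.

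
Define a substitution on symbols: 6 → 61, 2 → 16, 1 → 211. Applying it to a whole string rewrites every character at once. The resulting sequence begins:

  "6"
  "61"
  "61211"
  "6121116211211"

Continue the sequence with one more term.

6121116211211211611621121116211211

Replace each of the 13 characters of 6121116211211 in place — 61 211 16 211 211 211 61 16 211 211 16 211 211 — and concatenate.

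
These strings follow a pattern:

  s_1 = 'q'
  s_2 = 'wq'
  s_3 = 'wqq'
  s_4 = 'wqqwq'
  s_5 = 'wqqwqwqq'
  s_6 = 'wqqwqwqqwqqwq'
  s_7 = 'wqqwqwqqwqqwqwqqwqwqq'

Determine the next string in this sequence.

wqqwqwqqwqqwqwqqwqwqqwqqwqwqqwqqwq

From term 3 onward, concatenate the last term with the second-to-last: wq·q = wqq, wqq·wq = wqqwq, …
So term 8 is wqqwqwqqwqqwqwqqwqwqq·wqqwqwqqwqqwq.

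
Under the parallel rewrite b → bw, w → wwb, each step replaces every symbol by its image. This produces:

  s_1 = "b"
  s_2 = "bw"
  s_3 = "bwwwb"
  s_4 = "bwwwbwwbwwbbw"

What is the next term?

bwwwbwwbwwbbwwwbwwbbwwwbwwbbwbwwwb

Applying the rule to each of the 13 symbols of bwwwbwwbwwbbw gives the pieces bw wwb wwb wwb bw wwb wwb bw wwb wwb bw bw wwb, which concatenate to the answer.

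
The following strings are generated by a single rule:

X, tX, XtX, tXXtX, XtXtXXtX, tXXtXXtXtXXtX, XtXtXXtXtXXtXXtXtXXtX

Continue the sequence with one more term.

This is a Fibonacci-style word recurrence s(k) = s(k−2)·s(k−1): e.g. X·tX = XtX.
Continuing: tXXtXXtXtXXtX · XtXtXXtXtXXtXXtXtXXtX gives term 8.

tXXtXXtXtXXtXXtXtXXtXtXXtXXtXtXXtX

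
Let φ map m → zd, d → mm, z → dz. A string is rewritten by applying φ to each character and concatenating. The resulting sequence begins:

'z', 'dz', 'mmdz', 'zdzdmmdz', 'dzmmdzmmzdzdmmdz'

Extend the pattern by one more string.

Rewriting the 16 symbols of dzmmdzmmzdzdmmdz one by one yields mm dz zd zd mm dz zd zd dz mm dz mm zd zd mm dz; concatenated:

mmdzzdzdmmdzzdzddzmmdzmmzdzdmmdz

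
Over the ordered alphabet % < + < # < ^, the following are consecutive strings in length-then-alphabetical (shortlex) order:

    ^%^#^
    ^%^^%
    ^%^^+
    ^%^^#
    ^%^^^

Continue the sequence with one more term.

^+%%%

The successor of ^%^^^ increments the rightmost position that isn't already ^ and resets every position after it to %.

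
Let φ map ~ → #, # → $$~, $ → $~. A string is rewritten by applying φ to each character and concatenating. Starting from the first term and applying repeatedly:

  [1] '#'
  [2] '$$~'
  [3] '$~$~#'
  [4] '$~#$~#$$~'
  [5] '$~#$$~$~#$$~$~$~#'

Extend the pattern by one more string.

$~#$$~$~$~#$~#$$~$~$~#$~#$~#$$~

Replace each of the 17 characters of $~#$$~$~#$$~$~$~# in place — $~ # $$~ $~ $~ # $~ # $$~ $~ $~ # $~ # $~ # $$~ — and concatenate.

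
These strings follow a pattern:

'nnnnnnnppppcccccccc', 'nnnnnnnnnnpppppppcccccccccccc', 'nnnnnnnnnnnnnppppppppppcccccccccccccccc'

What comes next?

nnnnnnnnnnnnnnnnpppppppppppppcccccccccccccccccccc

The n-th term is 3n+1 n's then 3n-2 p's then 4n c's, where the shown terms are n = 2, 3, 4.
For the next term, n = 5, so the run lengths are 16, 13, 20.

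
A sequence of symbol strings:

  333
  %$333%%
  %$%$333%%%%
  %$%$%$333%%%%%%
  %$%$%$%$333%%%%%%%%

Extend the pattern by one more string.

%$%$%$%$%$333%%%%%%%%%%

s(k+1) = %$·s(k)·%%, so each term gains %$ as a prefix and %% as a suffix.
So the next term is %$·%$%$%$%$333%%%%%%%%·%%.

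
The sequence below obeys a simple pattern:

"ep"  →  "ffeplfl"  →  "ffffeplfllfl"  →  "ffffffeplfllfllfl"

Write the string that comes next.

Each term wraps the previous one in ff on the left and lfl on the right.
One more step from ffffffeplfllfllfl gives the answer.

ffffffffeplfllfllfllfl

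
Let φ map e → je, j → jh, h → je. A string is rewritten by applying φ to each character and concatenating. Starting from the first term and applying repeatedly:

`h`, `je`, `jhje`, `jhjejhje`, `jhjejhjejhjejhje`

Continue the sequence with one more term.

jhjejhjejhjejhjejhjejhjejhjejhje

Applying the rule to each of the 16 symbols of jhjejhjejhjejhje gives the pieces jh je jh je jh je jh je jh je jh je jh je jh je, which concatenate to the answer.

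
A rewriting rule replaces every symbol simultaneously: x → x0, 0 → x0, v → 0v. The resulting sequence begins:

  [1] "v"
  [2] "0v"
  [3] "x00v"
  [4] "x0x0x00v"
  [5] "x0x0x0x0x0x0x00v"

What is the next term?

x0x0x0x0x0x0x0x0x0x0x0x0x0x0x00v

Replace each of the 16 characters of x0x0x0x0x0x0x00v in place — x0 x0 x0 x0 x0 x0 x0 x0 x0 x0 x0 x0 x0 x0 x0 0v — and concatenate.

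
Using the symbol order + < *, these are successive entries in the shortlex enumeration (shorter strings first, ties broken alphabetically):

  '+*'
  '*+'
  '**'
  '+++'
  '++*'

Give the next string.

+*+

Treat ++* as a base-2 numeral over the given alphabet and add one, carrying through any trailing *'s.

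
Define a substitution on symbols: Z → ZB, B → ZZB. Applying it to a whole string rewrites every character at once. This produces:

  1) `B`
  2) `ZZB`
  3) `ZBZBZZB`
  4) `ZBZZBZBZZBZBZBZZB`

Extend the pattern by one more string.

Applying the rule to each of the 17 symbols of ZBZZBZBZZBZBZBZZB gives the pieces ZB ZZB ZB ZB ZZB ZB ZZB ZB ZB ZZB ZB ZZB ZB ZZB ZB ZB ZZB, which concatenate to the answer.

ZBZZBZBZBZZBZBZZBZBZBZZBZBZZBZBZZBZBZBZZB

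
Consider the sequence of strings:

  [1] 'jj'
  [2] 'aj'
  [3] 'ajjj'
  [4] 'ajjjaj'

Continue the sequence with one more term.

This is a Fibonacci-style word recurrence s(k) = s(k−1)·s(k−2): e.g. aj·jj = ajjj.
So term 5 is ajjjaj·ajjj.

ajjjajajjj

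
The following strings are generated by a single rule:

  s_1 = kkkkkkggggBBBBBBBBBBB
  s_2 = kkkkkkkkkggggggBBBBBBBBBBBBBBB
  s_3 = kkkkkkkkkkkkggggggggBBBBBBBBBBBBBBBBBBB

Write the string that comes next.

kkkkkkkkkkkkkkkggggggggggBBBBBBBBBBBBBBBBBBBBBBB

Reading off run lengths: k runs 6, 9, 12; g runs 4, 6, 8; B runs 11, 15, 19 — each is linear in n, where the shown terms are n = 2, 3, 4.
For the next term, n = 5, so the run lengths are 15, 10, 23.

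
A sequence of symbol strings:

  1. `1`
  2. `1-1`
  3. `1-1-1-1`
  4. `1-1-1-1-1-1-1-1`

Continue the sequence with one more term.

1-1-1-1-1-1-1-1-1-1-1-1-1-1-1-1

Every step duplicates the string with '-' between the halves.
So the next term is two copies of 1-1-1-1-1-1-1-1 with '-' between the halves.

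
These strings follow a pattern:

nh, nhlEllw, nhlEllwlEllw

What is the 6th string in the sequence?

nhlEllwlEllwlEllwlEllwlEllw

Each term is the previous one with lEllw appended.
From nhlEllwlEllw, 3 further steps: nhlEllwlEllw → nhlEllwlEllwlEllw → nhlEllwlEllwlEllwlEllw → (answer).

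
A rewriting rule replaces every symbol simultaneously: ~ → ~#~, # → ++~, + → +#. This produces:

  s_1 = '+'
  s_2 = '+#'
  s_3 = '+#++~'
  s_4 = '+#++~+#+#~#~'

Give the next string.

+#++~+#+#~#~+#++~+#++~~#~++~~#~

Expanding +#++~+#+#~#~: +→+#, #→++~, +→+#, +→+#, ~→~#~, +→+#, #→++~, +→+#, #→++~, ~→~#~, #→++~, ~→~#~. Concatenated: +# ++~ +# +# ~#~ +# ++~ +# ++~ ~#~ ++~ ~#~.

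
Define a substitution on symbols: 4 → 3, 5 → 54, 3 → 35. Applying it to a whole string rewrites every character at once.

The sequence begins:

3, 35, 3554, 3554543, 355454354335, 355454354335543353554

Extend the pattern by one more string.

3554543543355433535545433535543554543

φ(355454354335543353554) expands symbol-by-symbol to 35 54 54 3 54 3 35 54 3 35 35 54 54 3 35 35 54 35 54 54 3; joining the 21 pieces gives the next term.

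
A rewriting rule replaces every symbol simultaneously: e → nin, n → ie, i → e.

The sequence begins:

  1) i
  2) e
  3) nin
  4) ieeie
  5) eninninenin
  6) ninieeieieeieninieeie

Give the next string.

ieeieeninninenineninnineninieeieeninninenin

Replace each of the 21 characters of ninieeieieeieninieeie in place — ie e ie e nin nin e nin e nin nin e nin ie e ie e nin nin e nin — and concatenate.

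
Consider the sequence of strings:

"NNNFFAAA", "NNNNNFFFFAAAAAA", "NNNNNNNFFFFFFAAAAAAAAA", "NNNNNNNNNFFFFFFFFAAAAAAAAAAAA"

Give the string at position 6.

The n-th term is 2n+1 N's then 2n F's then 3n A's (n = 1, 2, …).
At n = 6 the blocks have lengths 13, 12, 18.

NNNNNNNNNNNNNFFFFFFFFFFFFAAAAAAAAAAAAAAAAAA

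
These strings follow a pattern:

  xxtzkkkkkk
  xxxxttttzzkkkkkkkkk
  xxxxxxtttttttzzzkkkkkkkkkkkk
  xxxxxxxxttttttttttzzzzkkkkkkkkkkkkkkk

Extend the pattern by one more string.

xxxxxxxxxxtttttttttttttzzzzzkkkkkkkkkkkkkkkkkk

Each string has the form x^{2n} t^{3n-2} z^{n} k^{3n+3} (n = 1, 2, …).
Setting n = 5 gives 10, 13, 5, 18 characters in each block.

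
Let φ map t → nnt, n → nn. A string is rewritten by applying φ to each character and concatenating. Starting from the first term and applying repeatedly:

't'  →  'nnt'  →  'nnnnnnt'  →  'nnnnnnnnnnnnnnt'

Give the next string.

nnnnnnnnnnnnnnnnnnnnnnnnnnnnnnt

Replace each of the 15 characters of nnnnnnnnnnnnnnt in place — nn nn nn nn nn nn nn nn nn nn nn nn nn nn nnt — and concatenate.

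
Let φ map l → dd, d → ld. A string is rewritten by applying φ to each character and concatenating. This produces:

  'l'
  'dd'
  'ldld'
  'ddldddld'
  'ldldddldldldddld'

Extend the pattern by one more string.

Rewriting the 16 symbols of ldldddldldldddld one by one yields dd ld dd ld ld ld dd ld dd ld dd ld ld ld dd ld; concatenated:

ddldddldldldddldddldddldldldddld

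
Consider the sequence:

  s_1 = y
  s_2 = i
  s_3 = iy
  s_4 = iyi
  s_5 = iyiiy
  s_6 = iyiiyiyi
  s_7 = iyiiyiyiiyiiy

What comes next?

iyiiyiyiiyiiyiyiiyiyi

Each term (from the third on) is the previous term followed by the one before it: term 3 = i·y = iy.
The next term joins iyiiyiyiiyiiy and iyiiyiyi.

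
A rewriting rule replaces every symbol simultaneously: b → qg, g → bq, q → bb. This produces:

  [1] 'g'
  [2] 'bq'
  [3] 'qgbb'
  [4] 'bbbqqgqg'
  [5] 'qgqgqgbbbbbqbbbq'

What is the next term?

Rewriting the 16 symbols of qgqgqgbbbbbqbbbq one by one yields bb bq bb bq bb bq qg qg qg qg qg bb qg qg qg bb; concatenated:

bbbqbbbqbbbqqgqgqgqgqgbbqgqgqgbb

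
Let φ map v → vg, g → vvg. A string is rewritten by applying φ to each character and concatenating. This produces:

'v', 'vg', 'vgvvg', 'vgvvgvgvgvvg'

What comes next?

vgvvgvgvgvvgvgvvgvgvvgvgvgvvg

Apply φ to vgvvgvgvgvvg symbol by symbol: v→vg, g→vvg, v→vg, v→vg, g→vvg, v→vg, g→vvg, v→vg, g→vvg, v→vg, v→vg, g→vvg; joined: vg vvg vg vg vvg vg vvg vg vvg vg vg vvg.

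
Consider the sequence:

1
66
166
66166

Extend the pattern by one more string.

16666166

From term 3 onward, concatenate the second-to-last term with the last: 1·66 = 166, 66·166 = 66166, …
Continuing: 166 · 66166 gives term 5.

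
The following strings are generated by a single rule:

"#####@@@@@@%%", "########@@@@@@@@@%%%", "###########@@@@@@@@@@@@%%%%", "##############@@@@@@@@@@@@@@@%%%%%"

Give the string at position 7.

Reading off run lengths: # runs 5, 8, 11, 14; @ runs 6, 9, 12, 15; % runs 2, 3, 4, 5 — each is linear in n, where the shown terms are n = 2, 3, 4, 5.
Setting n = 8 gives 23, 24, 8 characters in each block.

#######################@@@@@@@@@@@@@@@@@@@@@@@@%%%%%%%%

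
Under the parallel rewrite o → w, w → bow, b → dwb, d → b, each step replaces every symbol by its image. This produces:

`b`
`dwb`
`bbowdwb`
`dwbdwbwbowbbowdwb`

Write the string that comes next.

bbowdwbbbowdwbbowdwbwbowdwbdwbwbowbbowdwb

Replace each of the 17 characters of dwbdwbwbowbbowdwb in place — b bow dwb b bow dwb bow dwb w bow dwb dwb w bow b bow dwb — and concatenate.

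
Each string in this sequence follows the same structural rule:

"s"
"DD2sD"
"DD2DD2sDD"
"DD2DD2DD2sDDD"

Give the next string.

DD2DD2DD2DD2sDDDD

Every step adds DD2 to the front and D to the end of the previous string.
So the next term is DD2·DD2DD2DD2sDDD·D.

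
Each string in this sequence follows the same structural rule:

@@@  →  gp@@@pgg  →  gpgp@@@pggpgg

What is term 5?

gpgpgpgp@@@pggpggpggpgg

Each term wraps the previous one in gp on the left and pgg on the right.
From gpgp@@@pggpgg, 2 further steps: gpgp@@@pggpgg → gpgpgp@@@pggpggpgg → (answer).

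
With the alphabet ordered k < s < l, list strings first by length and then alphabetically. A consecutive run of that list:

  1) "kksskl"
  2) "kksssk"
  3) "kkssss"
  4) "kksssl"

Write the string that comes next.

kksslk

Treat kksssl as a base-3 numeral over the given alphabet and add one, carrying through any trailing l's.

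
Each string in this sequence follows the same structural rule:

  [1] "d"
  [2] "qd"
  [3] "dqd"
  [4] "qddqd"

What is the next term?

Each term (from the third on) is the two preceding terms concatenated in order: term 3 = d·qd = dqd.
Continuing: dqd · qddqd gives term 5.

dqdqddqd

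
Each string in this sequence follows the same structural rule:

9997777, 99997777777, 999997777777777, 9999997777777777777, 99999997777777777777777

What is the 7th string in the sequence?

9999999997777777777777777777777

Reading off run lengths: 9 runs 3, 4, 5, 6, 7; 7 runs 4, 7, 10, 13, 16 — each is linear in n (n = 1, 2, …).
Setting n = 7 gives 9, 22 characters in each block.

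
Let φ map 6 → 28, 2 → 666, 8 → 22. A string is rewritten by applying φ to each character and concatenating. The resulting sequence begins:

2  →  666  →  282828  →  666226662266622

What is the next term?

282828666666282828666666282828666666

Applying the rule to each of the 15 symbols of 666226662266622 gives the pieces 28 28 28 666 666 28 28 28 666 666 28 28 28 666 666, which concatenate to the answer.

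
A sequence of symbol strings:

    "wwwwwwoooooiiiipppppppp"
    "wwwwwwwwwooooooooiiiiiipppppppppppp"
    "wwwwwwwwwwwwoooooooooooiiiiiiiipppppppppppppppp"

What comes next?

The n-th term is 3n w's then 3n-1 o's then 2n i's then 4n p's, where the shown terms are n = 2, 3, 4.
At n = 5 the blocks have lengths 15, 14, 10, 20.

wwwwwwwwwwwwwwwooooooooooooooiiiiiiiiiipppppppppppppppppppp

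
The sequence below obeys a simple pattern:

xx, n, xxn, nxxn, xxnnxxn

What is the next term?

nxxnxxnnxxn

From term 3 onward, concatenate the second-to-last term with the last: xx·n = xxn, n·xxn = nxxn, …
Continuing: nxxn · xxnnxxn gives term 6.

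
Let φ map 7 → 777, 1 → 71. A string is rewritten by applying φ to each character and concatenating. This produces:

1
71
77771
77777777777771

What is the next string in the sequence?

Rewriting the 14 symbols of 77777777777771 one by one yields 777 777 777 777 777 777 777 777 777 777 777 777 777 71; concatenated:

77777777777777777777777777777777777777771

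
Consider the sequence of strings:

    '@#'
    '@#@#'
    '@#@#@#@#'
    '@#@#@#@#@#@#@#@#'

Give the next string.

@#@#@#@#@#@#@#@#@#@#@#@#@#@#@#@#

Every step duplicates the string.
So the next term is two copies of @#@#@#@#@#@#@#@#.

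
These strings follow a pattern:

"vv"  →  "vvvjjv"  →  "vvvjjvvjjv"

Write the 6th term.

vvvjjvvjjvvjjvvjjvvjjv

Every step adds vjjv to the end: s(k+1) = s(k)·vjjv.
From vvvjjvvjjv, 3 further steps: vvvjjvvjjv → vvvjjvvjjvvjjv → vvvjjvvjjvvjjvvjjv → (answer).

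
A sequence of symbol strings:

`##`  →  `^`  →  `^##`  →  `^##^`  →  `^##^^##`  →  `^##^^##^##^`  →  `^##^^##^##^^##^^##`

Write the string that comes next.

Each term (from the third on) is the previous term followed by the one before it: term 3 = ^·## = ^##.
Continuing: ^##^^##^##^^##^^## · ^##^^##^##^ gives term 8.

^##^^##^##^^##^^##^##^^##^##^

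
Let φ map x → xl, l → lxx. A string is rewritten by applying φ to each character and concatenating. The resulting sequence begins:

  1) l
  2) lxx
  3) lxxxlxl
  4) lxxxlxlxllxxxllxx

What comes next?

Replace each of the 17 characters of lxxxlxlxllxxxllxx in place — lxx xl xl xl lxx xl lxx xl lxx lxx xl xl xl lxx lxx xl xl — and concatenate.

lxxxlxlxllxxxllxxxllxxlxxxlxlxllxxlxxxlxl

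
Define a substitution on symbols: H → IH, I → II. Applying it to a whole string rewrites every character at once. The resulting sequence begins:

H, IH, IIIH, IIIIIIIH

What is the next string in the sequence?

IIIIIIIIIIIIIIIH

Expanding IIIIIIIH: I→II, I→II, I→II, I→II, I→II, I→II, I→II, H→IH. Concatenated: II II II II II II II IH.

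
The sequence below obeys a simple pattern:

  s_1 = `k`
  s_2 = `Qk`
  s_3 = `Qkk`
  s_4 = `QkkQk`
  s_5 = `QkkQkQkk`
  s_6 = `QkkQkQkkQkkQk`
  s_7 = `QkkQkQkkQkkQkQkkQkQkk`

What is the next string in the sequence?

QkkQkQkkQkkQkQkkQkQkkQkkQkQkkQkkQk

This is a Fibonacci-style word recurrence s(k) = s(k−1)·s(k−2): e.g. Qk·k = Qkk.
Continuing: QkkQkQkkQkkQkQkkQkQkk · QkkQkQkkQkkQk gives term 8.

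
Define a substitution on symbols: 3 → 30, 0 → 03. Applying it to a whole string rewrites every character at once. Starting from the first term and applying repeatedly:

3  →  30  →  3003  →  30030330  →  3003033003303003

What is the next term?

30030330033030030330300330030330

Applying the rule to each of the 16 symbols of 3003033003303003 gives the pieces 30 03 03 30 03 30 30 03 03 30 30 03 30 03 03 30, which concatenate to the answer.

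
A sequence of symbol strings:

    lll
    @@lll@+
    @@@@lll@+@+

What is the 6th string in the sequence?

@@@@@@@@@@lll@+@+@+@+@+

Each term wraps the previous one in @@ on the left and @+ on the right.
From @@@@lll@+@+, 3 further steps: @@@@lll@+@+ → @@@@@@lll@+@+@+ → @@@@@@@@lll@+@+@+@+ → (answer).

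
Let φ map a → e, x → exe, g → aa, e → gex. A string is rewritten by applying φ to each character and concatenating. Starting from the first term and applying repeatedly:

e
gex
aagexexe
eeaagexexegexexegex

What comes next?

gexgexeeaagexexegexexegexaagexexegexexegexaagexexe

φ(eeaagexexegexexegex) expands symbol-by-symbol to gex gex e e aa gex exe gex exe gex aa gex exe gex exe gex aa gex exe; joining the 19 pieces gives the next term.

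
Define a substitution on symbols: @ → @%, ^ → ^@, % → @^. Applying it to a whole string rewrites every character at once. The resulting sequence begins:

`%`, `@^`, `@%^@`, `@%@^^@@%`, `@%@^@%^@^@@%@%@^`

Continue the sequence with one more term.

@%@^@%^@@%@^^@@%^@@%@%@^@%@^@%^@

Applying the rule to each of the 16 symbols of @%@^@%^@^@@%@%@^ gives the pieces @% @^ @% ^@ @% @^ ^@ @% ^@ @% @% @^ @% @^ @% ^@, which concatenate to the answer.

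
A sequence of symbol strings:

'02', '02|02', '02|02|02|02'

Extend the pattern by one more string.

Each string is two copies of the previous one joined by '|'.
Doubling 02|02|02|02 with '|' between the halves:

02|02|02|02|02|02|02|02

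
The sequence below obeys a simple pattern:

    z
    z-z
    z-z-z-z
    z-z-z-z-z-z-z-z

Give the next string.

s(k+1) = s(k)·-·s(k) — each term doubles the last with '-' between the halves.
One more doubling of z-z-z-z-z-z-z-z gives the answer.

z-z-z-z-z-z-z-z-z-z-z-z-z-z-z-z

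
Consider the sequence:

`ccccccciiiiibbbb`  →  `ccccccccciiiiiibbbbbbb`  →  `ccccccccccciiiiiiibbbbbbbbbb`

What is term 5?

ccccccccccccccciiiiiiiiibbbbbbbbbbbbbbbb

The n-th term is 2n+3 c's then n+3 i's then 3n-2 b's, where the shown terms are n = 2, 3, 4.
For term 5, n = 6, so the run lengths are 15, 9, 16.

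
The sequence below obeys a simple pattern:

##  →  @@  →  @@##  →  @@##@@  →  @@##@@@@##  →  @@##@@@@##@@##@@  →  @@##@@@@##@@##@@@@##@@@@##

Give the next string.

This is a Fibonacci-style word recurrence s(k) = s(k−1)·s(k−2): e.g. @@·## = @@##.
So term 8 is @@##@@@@##@@##@@@@##@@@@##·@@##@@@@##@@##@@.

@@##@@@@##@@##@@@@##@@@@##@@##@@@@##@@##@@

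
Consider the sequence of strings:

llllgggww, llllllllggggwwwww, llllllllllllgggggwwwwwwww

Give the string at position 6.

The n-th term is 4n l's then n+2 g's then 3n-1 w's (n = 1, 2, …).
Setting n = 6 gives 24, 8, 17 characters in each block.

llllllllllllllllllllllllggggggggwwwwwwwwwwwwwwwww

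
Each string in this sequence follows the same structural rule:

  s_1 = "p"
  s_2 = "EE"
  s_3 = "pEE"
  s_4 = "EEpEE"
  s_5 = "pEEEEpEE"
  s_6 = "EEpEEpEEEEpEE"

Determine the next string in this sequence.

This is a Fibonacci-style word recurrence s(k) = s(k−2)·s(k−1): e.g. p·EE = pEE.
So term 7 is pEEEEpEE·EEpEEpEEEEpEE.

pEEEEpEEEEpEEpEEEEpEE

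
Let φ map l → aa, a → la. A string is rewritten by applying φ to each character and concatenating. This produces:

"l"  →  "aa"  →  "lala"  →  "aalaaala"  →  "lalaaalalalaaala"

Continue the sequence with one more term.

φ(lalaaalalalaaala) expands symbol-by-symbol to aa la aa la la la aa la aa la aa la la la aa la; joining the 16 pieces gives the next term.

aalaaalalalaaalaaalaaalalalaaala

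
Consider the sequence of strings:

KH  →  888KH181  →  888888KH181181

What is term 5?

888888888888KH181181181181

Each term wraps the previous one in 888 on the left and 181 on the right.
From 888888KH181181, 2 further steps: 888888KH181181 → 888888888KH181181181 → (answer).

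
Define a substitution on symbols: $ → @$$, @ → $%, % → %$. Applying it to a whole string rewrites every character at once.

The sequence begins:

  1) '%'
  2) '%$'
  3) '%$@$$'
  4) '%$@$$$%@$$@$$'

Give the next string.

Applying the rule to each of the 13 symbols of %$@$$$%@$$@$$ gives the pieces %$ @$$ $% @$$ @$$ @$$ %$ $% @$$ @$$ $% @$$ @$$, which concatenate to the answer.

%$@$$$%@$$@$$@$$%$$%@$$@$$$%@$$@$$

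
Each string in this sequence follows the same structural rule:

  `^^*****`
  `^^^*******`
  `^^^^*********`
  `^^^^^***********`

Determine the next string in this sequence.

^^^^^^*************

The n-th term is n ^'s then 2n+1 *'s, where the shown terms are n = 2, 3, 4, 5.
At n = 6 the blocks have lengths 6, 13.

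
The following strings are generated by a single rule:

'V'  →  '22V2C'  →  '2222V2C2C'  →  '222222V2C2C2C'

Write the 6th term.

2222222222V2C2C2C2C2C

Every step adds 22 to the front and 2C to the end of the previous string.
From 222222V2C2C2C, 2 further steps: 222222V2C2C2C → 22222222V2C2C2C2C → (answer).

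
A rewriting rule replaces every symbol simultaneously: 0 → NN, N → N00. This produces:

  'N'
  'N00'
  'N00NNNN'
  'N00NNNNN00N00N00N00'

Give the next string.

Applying the rule to each of the 19 symbols of N00NNNNN00N00N00N00 gives the pieces N00 NN NN N00 N00 N00 N00 N00 NN NN N00 NN NN N00 NN NN N00 NN NN, which concatenate to the answer.

N00NNNNN00N00N00N00N00NNNNN00NNNNN00NNNNN00NNNN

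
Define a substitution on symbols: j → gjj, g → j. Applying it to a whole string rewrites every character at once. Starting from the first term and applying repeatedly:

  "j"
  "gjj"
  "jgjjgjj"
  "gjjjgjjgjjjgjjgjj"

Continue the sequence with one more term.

Rewriting the 17 symbols of gjjjgjjgjjjgjjgjj one by one yields j gjj gjj gjj j gjj gjj j gjj gjj gjj j gjj gjj j gjj gjj; concatenated:

jgjjgjjgjjjgjjgjjjgjjgjjgjjjgjjgjjjgjjgjj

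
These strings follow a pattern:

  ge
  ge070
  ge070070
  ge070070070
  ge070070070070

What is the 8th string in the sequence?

Each term is the previous one with 070 appended.
From ge070070070070, 3 further steps: ge070070070070 → ge070070070070070 → ge070070070070070070 → (answer).

ge070070070070070070070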